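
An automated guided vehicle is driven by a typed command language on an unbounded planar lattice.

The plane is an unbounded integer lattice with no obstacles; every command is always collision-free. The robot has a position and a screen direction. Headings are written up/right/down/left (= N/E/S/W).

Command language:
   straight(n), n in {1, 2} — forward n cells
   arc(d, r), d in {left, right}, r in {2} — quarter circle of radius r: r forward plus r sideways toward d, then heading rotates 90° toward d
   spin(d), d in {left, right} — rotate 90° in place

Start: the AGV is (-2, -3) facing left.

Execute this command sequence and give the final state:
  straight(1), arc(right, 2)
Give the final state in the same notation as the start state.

begin: (-2, -3) facing left
step 1 (straight(1)): (-3, -3) facing left
step 2 (arc(right, 2)): (-5, -1) facing up

(-5, -1) facing up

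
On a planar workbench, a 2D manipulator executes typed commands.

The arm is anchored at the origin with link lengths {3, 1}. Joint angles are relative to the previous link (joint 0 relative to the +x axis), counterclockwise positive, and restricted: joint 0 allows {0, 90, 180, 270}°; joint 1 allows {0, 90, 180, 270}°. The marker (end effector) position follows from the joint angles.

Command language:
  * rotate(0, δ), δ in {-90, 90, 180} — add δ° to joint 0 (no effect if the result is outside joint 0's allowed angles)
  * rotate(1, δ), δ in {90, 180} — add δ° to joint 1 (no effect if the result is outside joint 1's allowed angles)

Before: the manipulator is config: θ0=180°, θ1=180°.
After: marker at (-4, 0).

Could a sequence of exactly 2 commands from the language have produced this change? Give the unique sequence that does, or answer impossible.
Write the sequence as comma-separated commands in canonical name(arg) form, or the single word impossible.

from: config: θ0=180°, θ1=180°
t=1 rotate(1, 90) ⇒ config: θ0=180°, θ1=270°
t=2 rotate(1, 90) ⇒ config: θ0=180°, θ1=0°
all 25 alternatives checked — unique.

rotate(1, 90), rotate(1, 90)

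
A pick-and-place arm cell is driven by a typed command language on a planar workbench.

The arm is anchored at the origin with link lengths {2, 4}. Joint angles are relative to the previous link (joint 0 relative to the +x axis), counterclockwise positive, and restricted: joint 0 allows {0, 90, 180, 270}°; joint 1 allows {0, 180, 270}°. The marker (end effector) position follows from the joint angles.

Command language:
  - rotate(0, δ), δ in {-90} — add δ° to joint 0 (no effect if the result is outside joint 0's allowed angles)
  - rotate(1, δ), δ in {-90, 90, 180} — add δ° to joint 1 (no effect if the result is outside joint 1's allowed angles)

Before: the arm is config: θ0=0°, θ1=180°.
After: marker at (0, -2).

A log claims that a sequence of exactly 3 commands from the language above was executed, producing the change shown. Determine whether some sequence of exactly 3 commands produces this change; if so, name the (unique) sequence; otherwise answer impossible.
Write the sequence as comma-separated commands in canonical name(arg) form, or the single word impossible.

start: config: θ0=0°, θ1=180°
1. rotate(0, -90) → config: θ0=270°, θ1=180°
2. rotate(0, -90) → config: θ0=180°, θ1=180°
3. rotate(0, -90) → config: θ0=90°, θ1=180°
uniquely the one of 64 3-step routes that fits.

rotate(0, -90), rotate(0, -90), rotate(0, -90)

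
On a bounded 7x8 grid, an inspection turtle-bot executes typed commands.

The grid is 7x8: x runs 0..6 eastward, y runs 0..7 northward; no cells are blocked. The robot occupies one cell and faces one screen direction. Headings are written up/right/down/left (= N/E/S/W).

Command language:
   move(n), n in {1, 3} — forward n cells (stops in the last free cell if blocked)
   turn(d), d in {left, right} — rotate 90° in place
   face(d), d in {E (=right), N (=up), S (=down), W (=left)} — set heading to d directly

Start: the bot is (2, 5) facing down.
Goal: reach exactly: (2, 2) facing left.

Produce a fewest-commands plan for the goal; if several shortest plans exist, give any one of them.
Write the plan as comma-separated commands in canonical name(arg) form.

move(3), turn(right)

initial: (2, 5) facing down
1. move(3) → (2, 2) facing down
2. turn(right) → (2, 2) facing left
no 1-step plan works, so 2 is optimal.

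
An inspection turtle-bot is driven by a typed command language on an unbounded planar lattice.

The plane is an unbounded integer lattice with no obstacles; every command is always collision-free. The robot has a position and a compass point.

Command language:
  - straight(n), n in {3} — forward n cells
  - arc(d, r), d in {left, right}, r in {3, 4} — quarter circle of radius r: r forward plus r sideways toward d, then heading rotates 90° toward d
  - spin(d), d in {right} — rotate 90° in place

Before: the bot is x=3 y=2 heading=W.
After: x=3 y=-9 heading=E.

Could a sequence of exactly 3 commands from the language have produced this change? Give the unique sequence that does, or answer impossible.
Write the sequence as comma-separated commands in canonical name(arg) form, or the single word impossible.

arc(left, 4), straight(3), arc(left, 4)

key: cell and facing (now E) both changed — the 3 commands mix motion and turning
t0: x=3 y=2 heading=W
1. arc(left, 4) → x=-1 y=-2 heading=S
2. straight(3) → x=-1 y=-5 heading=S
3. arc(left, 4) → x=3 y=-9 heading=E
all 216 alternatives checked — unique.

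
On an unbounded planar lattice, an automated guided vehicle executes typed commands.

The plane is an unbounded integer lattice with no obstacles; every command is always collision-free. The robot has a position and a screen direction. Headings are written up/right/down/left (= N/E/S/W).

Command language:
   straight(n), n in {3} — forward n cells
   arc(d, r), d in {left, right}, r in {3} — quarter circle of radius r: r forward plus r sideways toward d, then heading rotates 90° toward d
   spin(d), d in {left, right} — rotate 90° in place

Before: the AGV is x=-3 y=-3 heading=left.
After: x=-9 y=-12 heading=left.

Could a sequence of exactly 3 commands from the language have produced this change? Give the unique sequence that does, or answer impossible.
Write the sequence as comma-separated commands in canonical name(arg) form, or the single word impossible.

arc(left, 3), straight(3), arc(right, 3)

key: order matters: swapping arc(left, 3) and arc(right, 3) lands elsewhere
start: x=-3 y=-3 heading=left
1. arc(left, 3) → x=-6 y=-6 heading=down
2. straight(3) → x=-6 y=-9 heading=down
3. arc(right, 3) → x=-9 y=-12 heading=left
no other 3-command option fits: unique.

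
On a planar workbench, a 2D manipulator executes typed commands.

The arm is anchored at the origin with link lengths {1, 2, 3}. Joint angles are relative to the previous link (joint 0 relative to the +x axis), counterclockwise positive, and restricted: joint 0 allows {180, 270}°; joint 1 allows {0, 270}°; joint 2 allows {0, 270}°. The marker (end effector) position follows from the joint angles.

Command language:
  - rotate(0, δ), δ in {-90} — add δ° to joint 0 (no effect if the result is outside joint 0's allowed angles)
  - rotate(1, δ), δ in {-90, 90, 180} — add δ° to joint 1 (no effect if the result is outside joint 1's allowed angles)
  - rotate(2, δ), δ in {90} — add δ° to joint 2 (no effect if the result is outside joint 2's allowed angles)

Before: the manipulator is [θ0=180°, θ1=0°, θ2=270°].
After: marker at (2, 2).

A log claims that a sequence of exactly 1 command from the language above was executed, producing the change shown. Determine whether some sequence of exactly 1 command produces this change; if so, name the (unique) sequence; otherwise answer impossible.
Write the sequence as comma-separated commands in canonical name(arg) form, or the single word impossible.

t0: [θ0=180°, θ1=0°, θ2=270°]
1. rotate(1, -90) → [θ0=180°, θ1=270°, θ2=270°]
no other 1-command option fits: unique.

rotate(1, -90)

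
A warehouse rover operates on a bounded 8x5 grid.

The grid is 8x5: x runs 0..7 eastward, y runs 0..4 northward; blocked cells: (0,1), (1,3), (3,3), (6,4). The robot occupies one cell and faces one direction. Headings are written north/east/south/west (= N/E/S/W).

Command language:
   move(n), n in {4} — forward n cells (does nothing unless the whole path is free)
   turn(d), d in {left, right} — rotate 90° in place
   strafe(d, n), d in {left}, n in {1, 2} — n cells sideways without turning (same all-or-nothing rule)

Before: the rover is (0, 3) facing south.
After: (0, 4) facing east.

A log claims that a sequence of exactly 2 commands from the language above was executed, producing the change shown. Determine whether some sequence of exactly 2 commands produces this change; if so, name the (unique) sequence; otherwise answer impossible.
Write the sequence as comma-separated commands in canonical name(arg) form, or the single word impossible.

key: position moved to (0,4) AND the heading swung to E — translation plus rotation needed
begin: (0, 3) facing south
step 1 (turn(left)): (0, 3) facing east
step 2 (strafe(left, 1)): (0, 4) facing east
all 25 alternatives checked — unique.

turn(left), strafe(left, 1)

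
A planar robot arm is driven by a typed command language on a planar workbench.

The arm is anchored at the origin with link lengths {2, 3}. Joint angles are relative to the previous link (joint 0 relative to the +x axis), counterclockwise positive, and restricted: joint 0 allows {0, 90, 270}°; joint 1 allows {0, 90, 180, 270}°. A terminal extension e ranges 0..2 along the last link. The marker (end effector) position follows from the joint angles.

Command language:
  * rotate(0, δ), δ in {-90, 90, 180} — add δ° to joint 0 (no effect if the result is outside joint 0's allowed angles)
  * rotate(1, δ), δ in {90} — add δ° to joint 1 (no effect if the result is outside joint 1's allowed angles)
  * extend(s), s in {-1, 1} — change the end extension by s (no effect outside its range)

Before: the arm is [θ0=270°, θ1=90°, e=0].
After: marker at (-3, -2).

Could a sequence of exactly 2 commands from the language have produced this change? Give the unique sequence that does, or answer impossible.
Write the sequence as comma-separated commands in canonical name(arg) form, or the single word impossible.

rotate(1, 90), rotate(1, 90)

start: [θ0=270°, θ1=90°, e=0]
step 1 (rotate(1, 90)): [θ0=270°, θ1=180°, e=0]
step 2 (rotate(1, 90)): [θ0=270°, θ1=270°, e=0]
all 36 alternatives checked — unique.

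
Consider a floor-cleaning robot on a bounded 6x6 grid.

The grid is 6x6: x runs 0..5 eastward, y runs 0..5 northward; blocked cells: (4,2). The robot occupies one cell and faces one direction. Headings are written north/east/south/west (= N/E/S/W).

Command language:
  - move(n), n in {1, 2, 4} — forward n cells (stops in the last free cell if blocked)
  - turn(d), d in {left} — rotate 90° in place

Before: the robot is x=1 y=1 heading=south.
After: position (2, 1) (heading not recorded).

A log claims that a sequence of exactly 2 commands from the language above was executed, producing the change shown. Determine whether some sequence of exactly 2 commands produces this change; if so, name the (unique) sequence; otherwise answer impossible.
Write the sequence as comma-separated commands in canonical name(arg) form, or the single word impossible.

key: order matters: swapping turn(left) and move(1) lands elsewhere
initial: x=1 y=1 heading=south
t=1 turn(left) ⇒ x=1 y=1 heading=east
t=2 move(1) ⇒ x=2 y=1 heading=east
no other 2-command option fits: unique.

turn(left), move(1)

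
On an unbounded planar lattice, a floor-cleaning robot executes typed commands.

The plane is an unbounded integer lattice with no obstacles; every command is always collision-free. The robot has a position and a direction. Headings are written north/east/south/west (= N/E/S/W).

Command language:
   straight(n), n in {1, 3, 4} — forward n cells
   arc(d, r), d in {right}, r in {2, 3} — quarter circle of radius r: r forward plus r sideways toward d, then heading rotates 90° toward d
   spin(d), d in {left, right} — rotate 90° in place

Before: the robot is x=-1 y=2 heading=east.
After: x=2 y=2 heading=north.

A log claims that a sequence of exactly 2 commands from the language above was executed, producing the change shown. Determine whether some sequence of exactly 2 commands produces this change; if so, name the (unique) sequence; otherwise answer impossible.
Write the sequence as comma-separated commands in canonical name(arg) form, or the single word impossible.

straight(3), spin(left)

key: position moved to (2,2) AND the heading swung to N — translation plus rotation needed
start: x=-1 y=2 heading=east
[1] after straight(3): x=2 y=2 heading=east
[2] after spin(left): x=2 y=2 heading=north
no rival 2-sequence matches.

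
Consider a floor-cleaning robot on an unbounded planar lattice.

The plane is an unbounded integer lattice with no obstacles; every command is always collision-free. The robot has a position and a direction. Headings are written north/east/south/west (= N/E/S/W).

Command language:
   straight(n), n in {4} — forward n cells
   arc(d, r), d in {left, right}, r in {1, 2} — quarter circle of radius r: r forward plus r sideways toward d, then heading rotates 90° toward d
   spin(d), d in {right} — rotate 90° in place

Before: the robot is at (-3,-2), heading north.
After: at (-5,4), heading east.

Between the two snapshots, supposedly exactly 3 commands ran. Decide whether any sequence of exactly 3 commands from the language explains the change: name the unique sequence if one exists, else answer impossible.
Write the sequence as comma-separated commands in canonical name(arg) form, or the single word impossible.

key: cell and facing (now E) both changed — the 3 commands mix motion and turning
start: at (-3,-2), heading north
step 1 (arc(left, 2)): at (-5,0), heading west
step 2 (arc(right, 2)): at (-7,2), heading north
step 3 (arc(right, 2)): at (-5,4), heading east
no rival 3-sequence matches.

arc(left, 2), arc(right, 2), arc(right, 2)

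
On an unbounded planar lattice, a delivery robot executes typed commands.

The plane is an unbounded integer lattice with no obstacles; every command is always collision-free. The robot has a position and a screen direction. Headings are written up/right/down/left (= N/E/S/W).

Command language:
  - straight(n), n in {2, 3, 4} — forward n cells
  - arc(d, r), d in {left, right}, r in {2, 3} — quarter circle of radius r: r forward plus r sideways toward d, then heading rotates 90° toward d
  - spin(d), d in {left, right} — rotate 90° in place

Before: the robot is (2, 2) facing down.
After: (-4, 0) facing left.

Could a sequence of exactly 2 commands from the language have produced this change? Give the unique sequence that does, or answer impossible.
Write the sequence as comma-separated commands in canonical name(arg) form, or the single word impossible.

arc(right, 2), straight(4)

key: order matters: swapping arc(right, 2) and straight(4) lands elsewhere
t0: (2, 2) facing down
step 1 (arc(right, 2)): (0, 0) facing left
step 2 (straight(4)): (-4, 0) facing left
no rival 2-sequence matches.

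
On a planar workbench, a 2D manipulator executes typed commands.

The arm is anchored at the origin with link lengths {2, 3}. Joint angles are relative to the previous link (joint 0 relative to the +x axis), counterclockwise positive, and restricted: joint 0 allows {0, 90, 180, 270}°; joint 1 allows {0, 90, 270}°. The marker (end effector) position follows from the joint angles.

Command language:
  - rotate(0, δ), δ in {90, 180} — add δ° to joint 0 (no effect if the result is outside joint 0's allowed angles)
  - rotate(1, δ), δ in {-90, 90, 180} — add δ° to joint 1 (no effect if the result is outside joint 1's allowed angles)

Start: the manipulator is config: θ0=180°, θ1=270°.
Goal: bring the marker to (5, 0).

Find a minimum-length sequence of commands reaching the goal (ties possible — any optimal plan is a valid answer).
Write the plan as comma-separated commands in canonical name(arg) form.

begin: config: θ0=180°, θ1=270°
1. rotate(0, 180) → config: θ0=0°, θ1=270°
2. rotate(1, 90) → config: θ0=0°, θ1=0°
shorter routes all fall short; 2 is best.

rotate(0, 180), rotate(1, 90)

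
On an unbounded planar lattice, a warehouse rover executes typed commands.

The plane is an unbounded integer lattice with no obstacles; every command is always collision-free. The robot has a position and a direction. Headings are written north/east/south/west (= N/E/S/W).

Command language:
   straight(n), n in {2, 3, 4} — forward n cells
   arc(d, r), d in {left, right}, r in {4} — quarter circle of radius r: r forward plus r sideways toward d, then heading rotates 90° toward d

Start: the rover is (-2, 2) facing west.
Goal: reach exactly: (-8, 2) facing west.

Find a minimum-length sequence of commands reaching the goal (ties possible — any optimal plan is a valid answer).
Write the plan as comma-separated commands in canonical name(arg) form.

straight(4), straight(2)

from: (-2, 2) facing west
t=1 straight(4) ⇒ (-6, 2) facing west
t=2 straight(2) ⇒ (-8, 2) facing west
nothing shorter than 2 reaches the goal.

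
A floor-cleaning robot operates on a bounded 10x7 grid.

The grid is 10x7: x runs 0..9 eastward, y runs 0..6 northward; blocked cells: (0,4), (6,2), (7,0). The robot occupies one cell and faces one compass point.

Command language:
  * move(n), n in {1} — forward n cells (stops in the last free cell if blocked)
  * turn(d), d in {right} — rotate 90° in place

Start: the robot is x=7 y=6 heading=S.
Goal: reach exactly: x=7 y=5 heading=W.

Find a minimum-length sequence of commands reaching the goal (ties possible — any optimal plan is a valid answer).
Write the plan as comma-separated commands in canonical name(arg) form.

move(1), turn(right)

from: x=7 y=6 heading=S
[1] after move(1): x=7 y=5 heading=S
[2] after turn(right): x=7 y=5 heading=W
nothing shorter than 2 reaches the goal.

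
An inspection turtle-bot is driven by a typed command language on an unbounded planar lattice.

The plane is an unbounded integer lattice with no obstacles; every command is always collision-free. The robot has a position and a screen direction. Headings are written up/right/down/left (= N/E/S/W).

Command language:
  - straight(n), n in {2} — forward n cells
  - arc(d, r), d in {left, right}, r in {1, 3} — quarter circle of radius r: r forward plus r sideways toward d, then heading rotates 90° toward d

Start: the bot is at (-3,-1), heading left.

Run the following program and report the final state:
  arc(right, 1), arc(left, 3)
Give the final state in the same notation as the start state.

from: at (-3,-1), heading left
1. arc(right, 1) → at (-4,0), heading up
2. arc(left, 3) → at (-7,3), heading left

at (-7,3), heading left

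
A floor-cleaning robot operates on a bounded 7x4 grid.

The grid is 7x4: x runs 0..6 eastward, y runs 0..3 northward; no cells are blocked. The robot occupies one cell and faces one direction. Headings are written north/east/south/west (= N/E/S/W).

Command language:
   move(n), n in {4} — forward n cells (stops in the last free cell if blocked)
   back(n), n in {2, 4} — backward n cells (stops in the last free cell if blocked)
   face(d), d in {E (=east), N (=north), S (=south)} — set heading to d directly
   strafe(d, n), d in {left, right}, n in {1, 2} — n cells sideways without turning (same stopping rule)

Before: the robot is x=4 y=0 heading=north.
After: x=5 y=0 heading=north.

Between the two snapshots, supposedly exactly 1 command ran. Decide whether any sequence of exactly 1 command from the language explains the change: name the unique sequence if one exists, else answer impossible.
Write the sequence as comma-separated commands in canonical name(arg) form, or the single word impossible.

key: heading stays N — the single command does not turn
from: x=4 y=0 heading=north
step 1 (strafe(right, 1)): x=5 y=0 heading=north
uniquely the one of 10 1-step routes that fits.

strafe(right, 1)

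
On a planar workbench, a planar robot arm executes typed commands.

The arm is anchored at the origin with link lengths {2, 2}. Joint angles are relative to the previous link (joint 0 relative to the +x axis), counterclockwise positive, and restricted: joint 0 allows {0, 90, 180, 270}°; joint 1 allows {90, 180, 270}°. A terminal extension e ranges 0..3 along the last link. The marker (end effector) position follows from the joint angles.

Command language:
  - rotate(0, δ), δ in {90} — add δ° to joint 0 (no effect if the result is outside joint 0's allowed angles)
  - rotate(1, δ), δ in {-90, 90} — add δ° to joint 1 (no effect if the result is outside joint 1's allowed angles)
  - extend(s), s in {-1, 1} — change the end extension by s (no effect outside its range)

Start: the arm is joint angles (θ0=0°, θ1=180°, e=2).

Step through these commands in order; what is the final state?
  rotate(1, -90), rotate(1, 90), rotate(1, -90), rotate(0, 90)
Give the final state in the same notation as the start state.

t0: joint angles (θ0=0°, θ1=180°, e=2)
step 1 (rotate(1, -90)): joint angles (θ0=0°, θ1=90°, e=2)
step 2 (rotate(1, 90)): joint angles (θ0=0°, θ1=180°, e=2)
step 3 (rotate(1, -90)): joint angles (θ0=0°, θ1=90°, e=2)
step 4 (rotate(0, 90)): joint angles (θ0=90°, θ1=90°, e=2)

joint angles (θ0=90°, θ1=90°, e=2)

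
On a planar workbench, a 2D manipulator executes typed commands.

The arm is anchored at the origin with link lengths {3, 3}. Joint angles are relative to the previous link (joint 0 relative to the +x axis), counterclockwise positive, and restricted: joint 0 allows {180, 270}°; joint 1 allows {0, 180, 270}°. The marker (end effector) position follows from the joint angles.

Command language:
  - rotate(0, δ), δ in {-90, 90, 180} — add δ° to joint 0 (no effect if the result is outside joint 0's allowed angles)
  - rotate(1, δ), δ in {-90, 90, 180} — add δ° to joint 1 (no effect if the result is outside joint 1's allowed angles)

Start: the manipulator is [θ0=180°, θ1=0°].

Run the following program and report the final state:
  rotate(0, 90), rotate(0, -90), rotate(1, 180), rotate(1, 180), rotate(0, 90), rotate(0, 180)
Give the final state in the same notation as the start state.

t0: [θ0=180°, θ1=0°]
1. rotate(0, 90) → [θ0=270°, θ1=0°]
2. rotate(0, -90) → [θ0=180°, θ1=0°]
3. rotate(1, 180) → [θ0=180°, θ1=180°]
4. rotate(1, 180) → [θ0=180°, θ1=0°]
5. rotate(0, 90) → [θ0=270°, θ1=0°]
6. rotate(0, 180) → [θ0=270°, θ1=0°]

[θ0=270°, θ1=0°]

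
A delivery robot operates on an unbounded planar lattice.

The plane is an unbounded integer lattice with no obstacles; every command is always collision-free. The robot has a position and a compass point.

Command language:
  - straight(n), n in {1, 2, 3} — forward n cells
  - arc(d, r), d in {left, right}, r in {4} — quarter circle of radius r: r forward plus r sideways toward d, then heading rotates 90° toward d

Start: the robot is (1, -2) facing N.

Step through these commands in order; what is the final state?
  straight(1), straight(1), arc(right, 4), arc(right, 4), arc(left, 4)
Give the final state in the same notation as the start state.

(13, -4) facing E

t0: (1, -2) facing N
step 1 (straight(1)): (1, -1) facing N
step 2 (straight(1)): (1, 0) facing N
step 3 (arc(right, 4)): (5, 4) facing E
step 4 (arc(right, 4)): (9, 0) facing S
step 5 (arc(left, 4)): (13, -4) facing E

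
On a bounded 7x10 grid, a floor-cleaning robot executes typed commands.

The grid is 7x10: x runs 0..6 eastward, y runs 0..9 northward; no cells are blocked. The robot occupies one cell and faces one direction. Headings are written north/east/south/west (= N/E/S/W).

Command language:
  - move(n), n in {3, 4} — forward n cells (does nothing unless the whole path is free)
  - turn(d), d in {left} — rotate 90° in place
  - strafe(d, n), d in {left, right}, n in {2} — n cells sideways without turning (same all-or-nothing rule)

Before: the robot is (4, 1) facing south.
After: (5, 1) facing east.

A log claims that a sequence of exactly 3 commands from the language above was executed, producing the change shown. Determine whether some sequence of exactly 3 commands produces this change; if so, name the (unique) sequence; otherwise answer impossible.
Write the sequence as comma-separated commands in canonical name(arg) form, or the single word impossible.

key: position moved to (5,1) AND the heading swung to E — translation plus rotation needed
initial: (4, 1) facing south
step 1 (strafe(right, 2)): (2, 1) facing south
step 2 (turn(left)): (2, 1) facing east
step 3 (move(3)): (5, 1) facing east
no other 3-command option fits: unique.

strafe(right, 2), turn(left), move(3)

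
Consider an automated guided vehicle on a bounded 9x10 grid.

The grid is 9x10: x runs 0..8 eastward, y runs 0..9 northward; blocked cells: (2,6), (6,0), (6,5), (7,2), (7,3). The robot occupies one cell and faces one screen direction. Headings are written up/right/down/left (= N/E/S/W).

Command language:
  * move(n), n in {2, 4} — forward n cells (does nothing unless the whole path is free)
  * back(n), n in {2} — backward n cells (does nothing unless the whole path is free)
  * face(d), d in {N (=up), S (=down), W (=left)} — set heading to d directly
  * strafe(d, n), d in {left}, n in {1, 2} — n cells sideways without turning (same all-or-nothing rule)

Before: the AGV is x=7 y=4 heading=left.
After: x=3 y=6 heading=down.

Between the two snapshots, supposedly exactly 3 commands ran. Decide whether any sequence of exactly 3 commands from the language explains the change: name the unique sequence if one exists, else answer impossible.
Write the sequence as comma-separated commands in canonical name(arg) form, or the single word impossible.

move(4), face(S), back(2)

key: cell and facing (now S) both changed — the 3 commands mix motion and turning
from: x=7 y=4 heading=left
t=1 move(4) ⇒ x=3 y=4 heading=left
t=2 face(S) ⇒ x=3 y=4 heading=down
t=3 back(2) ⇒ x=3 y=6 heading=down
all 512 alternatives checked — unique.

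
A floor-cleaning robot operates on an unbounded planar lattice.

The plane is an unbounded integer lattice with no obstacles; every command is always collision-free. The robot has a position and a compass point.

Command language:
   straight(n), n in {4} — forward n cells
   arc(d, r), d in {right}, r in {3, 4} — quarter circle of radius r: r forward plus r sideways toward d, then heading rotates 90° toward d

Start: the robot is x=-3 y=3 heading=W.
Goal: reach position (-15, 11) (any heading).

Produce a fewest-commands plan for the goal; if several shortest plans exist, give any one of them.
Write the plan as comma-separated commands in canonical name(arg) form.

straight(4), straight(4), arc(right, 4), straight(4)

start: x=-3 y=3 heading=W
1. straight(4) → x=-7 y=3 heading=W
2. straight(4) → x=-11 y=3 heading=W
3. arc(right, 4) → x=-15 y=7 heading=N
4. straight(4) → x=-15 y=11 heading=N
nothing shorter than 4 reaches the goal.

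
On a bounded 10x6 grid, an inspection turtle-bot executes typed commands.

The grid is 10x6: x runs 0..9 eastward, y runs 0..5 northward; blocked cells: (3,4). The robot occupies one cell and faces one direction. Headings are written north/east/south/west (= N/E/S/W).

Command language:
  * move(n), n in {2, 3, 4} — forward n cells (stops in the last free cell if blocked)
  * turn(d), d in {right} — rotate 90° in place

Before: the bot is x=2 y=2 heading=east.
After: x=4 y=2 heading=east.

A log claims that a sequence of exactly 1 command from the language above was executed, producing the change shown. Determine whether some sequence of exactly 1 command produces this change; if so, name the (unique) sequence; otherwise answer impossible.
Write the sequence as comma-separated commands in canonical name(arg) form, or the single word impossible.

move(2)

key: heading stays E — the single command does not turn
from: x=2 y=2 heading=east
1. move(2) → x=4 y=2 heading=east
no other 1-command option fits: unique.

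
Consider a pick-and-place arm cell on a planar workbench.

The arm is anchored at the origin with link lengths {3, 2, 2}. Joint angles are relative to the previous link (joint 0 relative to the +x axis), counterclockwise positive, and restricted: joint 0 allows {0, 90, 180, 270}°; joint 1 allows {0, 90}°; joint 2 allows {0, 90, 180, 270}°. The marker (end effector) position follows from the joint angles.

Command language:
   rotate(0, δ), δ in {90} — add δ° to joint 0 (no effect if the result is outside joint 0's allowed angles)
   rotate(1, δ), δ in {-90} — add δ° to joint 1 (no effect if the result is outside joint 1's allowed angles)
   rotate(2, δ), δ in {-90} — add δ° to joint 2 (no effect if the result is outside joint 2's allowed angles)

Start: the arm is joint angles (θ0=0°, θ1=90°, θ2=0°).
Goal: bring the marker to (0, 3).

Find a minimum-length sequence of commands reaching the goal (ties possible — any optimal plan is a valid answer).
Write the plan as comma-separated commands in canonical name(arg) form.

from: joint angles (θ0=0°, θ1=90°, θ2=0°)
step 1 (rotate(0, 90)): joint angles (θ0=90°, θ1=90°, θ2=0°)
step 2 (rotate(2, -90)): joint angles (θ0=90°, θ1=90°, θ2=270°)
step 3 (rotate(2, -90)): joint angles (θ0=90°, θ1=90°, θ2=180°)
nothing shorter than 3 reaches the goal.

rotate(0, 90), rotate(2, -90), rotate(2, -90)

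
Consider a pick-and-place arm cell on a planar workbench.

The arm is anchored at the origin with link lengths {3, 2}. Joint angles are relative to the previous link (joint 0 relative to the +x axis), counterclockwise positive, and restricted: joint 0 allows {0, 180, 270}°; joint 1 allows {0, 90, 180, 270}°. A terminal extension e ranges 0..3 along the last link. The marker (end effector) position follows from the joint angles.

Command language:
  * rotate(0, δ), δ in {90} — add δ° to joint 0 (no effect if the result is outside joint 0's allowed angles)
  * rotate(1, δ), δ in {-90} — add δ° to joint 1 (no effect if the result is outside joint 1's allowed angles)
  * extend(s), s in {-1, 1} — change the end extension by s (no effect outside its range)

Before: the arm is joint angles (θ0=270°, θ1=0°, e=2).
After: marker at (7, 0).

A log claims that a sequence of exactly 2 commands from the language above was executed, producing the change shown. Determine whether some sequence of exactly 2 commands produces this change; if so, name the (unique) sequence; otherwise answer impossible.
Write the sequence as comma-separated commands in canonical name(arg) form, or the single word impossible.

t0: joint angles (θ0=270°, θ1=0°, e=2)
t=1 rotate(0, 90) ⇒ joint angles (θ0=0°, θ1=0°, e=2)
t=2 rotate(0, 90) ⇒ joint angles (θ0=0°, θ1=0°, e=2)
no rival 2-sequence matches.

rotate(0, 90), rotate(0, 90)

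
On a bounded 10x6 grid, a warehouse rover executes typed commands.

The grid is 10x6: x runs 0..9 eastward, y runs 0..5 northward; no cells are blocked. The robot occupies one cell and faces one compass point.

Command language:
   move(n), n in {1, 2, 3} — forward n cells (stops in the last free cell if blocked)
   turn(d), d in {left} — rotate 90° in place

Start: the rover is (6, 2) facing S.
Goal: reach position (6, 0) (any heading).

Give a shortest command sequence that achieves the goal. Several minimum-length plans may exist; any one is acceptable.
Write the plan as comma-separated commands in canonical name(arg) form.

t0: (6, 2) facing S
step 1 (move(3)): (6, 0) facing S
no 0-step plan works, so 1 is optimal.

move(3)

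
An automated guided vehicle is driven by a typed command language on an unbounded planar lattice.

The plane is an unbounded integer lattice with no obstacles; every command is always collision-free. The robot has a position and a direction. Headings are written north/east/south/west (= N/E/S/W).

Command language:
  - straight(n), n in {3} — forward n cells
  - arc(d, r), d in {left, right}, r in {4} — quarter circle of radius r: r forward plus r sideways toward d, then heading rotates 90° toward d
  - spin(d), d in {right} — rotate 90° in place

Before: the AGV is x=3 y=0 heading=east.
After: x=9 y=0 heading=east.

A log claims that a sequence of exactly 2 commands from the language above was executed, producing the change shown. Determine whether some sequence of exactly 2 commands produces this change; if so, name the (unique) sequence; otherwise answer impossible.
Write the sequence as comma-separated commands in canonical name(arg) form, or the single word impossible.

straight(3), straight(3)

key: still facing E at the end — nothing in the sequence rotates
initial: x=3 y=0 heading=east
1. straight(3) → x=6 y=0 heading=east
2. straight(3) → x=9 y=0 heading=east
uniquely the one of 16 2-step routes that fits.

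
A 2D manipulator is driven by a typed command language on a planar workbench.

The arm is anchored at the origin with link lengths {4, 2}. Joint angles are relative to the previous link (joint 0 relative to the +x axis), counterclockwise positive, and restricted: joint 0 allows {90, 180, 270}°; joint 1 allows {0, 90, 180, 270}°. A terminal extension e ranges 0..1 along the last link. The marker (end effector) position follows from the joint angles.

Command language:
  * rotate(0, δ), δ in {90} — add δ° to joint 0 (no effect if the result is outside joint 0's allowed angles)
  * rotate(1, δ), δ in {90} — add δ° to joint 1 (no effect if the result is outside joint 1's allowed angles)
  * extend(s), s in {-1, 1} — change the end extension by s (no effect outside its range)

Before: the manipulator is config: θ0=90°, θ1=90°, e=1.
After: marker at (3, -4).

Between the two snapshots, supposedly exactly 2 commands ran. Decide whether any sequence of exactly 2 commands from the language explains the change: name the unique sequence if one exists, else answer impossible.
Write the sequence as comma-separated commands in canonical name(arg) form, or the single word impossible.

rotate(0, 90), rotate(0, 90)

from: config: θ0=90°, θ1=90°, e=1
1. rotate(0, 90) → config: θ0=180°, θ1=90°, e=1
2. rotate(0, 90) → config: θ0=270°, θ1=90°, e=1
no rival 2-sequence matches.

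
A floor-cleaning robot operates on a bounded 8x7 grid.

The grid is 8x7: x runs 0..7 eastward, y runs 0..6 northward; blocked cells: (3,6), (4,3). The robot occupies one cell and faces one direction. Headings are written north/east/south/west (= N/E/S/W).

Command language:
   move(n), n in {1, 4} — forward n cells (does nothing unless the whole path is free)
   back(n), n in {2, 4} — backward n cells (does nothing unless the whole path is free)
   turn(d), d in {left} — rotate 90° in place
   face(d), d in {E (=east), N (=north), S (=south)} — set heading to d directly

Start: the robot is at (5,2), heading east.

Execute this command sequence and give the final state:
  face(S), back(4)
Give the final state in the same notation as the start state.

from: at (5,2), heading east
1. face(S) → at (5,2), heading south
2. back(4) → at (5,6), heading south

at (5,6), heading south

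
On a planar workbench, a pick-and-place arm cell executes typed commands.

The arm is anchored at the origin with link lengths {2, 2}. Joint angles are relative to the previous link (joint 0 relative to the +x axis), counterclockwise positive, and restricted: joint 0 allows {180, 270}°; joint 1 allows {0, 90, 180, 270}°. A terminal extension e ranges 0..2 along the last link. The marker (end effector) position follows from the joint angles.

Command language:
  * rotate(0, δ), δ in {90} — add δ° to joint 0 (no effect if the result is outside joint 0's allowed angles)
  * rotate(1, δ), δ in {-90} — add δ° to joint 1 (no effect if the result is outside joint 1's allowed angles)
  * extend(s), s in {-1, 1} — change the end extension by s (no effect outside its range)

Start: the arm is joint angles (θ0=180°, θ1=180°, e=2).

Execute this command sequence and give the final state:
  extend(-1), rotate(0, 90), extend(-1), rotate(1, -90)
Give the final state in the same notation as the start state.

joint angles (θ0=270°, θ1=90°, e=0)

from: joint angles (θ0=180°, θ1=180°, e=2)
step 1 (extend(-1)): joint angles (θ0=180°, θ1=180°, e=1)
step 2 (rotate(0, 90)): joint angles (θ0=270°, θ1=180°, e=1)
step 3 (extend(-1)): joint angles (θ0=270°, θ1=180°, e=0)
step 4 (rotate(1, -90)): joint angles (θ0=270°, θ1=90°, e=0)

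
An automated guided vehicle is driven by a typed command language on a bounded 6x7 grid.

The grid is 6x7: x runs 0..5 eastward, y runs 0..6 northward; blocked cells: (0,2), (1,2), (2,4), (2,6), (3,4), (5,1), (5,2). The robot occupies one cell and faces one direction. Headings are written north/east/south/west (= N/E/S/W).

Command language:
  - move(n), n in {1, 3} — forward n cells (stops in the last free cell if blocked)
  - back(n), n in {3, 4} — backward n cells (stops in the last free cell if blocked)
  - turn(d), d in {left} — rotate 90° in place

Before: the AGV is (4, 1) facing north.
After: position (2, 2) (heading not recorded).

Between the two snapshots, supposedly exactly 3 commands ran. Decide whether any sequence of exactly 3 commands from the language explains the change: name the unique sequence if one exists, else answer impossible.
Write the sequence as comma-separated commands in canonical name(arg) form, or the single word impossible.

move(1), turn(left), move(3)

key: move(3) is stopped early by the blocked cell at (1,2)
start: (4, 1) facing north
[1] after move(1): (4, 2) facing north
[2] after turn(left): (4, 2) facing west
[3] after move(3): (2, 2) facing west
no rival 3-sequence matches.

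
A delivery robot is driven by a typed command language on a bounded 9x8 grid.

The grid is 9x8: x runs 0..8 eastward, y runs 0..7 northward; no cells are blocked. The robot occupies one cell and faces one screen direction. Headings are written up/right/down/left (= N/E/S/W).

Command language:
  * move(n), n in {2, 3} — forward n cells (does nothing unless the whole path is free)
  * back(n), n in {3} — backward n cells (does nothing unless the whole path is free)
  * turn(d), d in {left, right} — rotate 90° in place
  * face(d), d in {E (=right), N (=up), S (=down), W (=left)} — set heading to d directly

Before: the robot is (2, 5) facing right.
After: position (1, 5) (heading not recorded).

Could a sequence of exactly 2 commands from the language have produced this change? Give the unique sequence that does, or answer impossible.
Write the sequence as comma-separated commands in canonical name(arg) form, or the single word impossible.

key: order matters: swapping move(2) and back(3) lands elsewhere
from: (2, 5) facing right
1. move(2) → (4, 5) facing right
2. back(3) → (1, 5) facing right
all 81 alternatives checked — unique.

move(2), back(3)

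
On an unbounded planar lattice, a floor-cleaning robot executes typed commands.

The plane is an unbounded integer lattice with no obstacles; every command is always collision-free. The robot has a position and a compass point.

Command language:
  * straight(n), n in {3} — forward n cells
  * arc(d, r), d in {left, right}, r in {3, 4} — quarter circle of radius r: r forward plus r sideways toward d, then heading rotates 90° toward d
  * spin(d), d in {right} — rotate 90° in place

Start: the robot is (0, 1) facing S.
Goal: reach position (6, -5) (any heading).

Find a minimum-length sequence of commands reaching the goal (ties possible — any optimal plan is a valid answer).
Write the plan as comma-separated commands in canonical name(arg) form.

arc(left, 3), arc(right, 3)

initial: (0, 1) facing S
t=1 arc(left, 3) ⇒ (3, -2) facing E
t=2 arc(right, 3) ⇒ (6, -5) facing S
nothing shorter than 2 reaches the goal.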